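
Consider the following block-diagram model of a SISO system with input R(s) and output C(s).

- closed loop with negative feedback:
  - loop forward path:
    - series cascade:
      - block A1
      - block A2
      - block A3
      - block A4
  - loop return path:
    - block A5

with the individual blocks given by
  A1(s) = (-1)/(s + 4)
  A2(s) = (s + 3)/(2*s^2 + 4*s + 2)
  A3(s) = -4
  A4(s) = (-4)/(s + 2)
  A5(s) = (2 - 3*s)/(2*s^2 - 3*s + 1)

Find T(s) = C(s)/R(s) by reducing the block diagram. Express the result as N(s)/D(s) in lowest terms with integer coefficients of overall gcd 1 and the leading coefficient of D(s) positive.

The answer is (-16*s^3 - 24*s^2 + 64*s - 24)/(2*s^6 + 13*s^5 + 19*s^4 - 11*s^3 - 5*s^2 + 54*s - 40).

Reasoning:
1. multiply A1, A2, A3, A4 (series) = (-8*s - 24)/(s^4 + 8*s^3 + 21*s^2 + 22*s + 8)
2. feedback reduction of (A1*A2*A3*A4), A5; the result is T(s) itself (integer coefficients, no common factor, positive leading denominator coefficient)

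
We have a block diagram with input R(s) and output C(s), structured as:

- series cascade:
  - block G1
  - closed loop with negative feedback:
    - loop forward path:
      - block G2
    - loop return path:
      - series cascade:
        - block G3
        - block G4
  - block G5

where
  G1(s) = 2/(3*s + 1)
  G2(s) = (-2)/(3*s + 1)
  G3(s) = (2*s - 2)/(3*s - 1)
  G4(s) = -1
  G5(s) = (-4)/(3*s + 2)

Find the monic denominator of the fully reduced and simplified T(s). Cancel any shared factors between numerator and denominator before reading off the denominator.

Reducing step by step:

Step 1: cascade G3, G4 = (2 - 2*s)/(3*s - 1)
Step 2: apply the feedback formula to G2, (G3*G4) = (2 - 6*s)/(9*s^2 + 4*s - 5)
Step 3: combine G1, [G2/(1+G2*(G3*G4))], G5 in series = (48*s - 16)/(81*s^4 + 117*s^3 + 9*s^2 - 37*s - 10)
No further cancellation is possible in the step-3 result, so that is T(s). Its denominator becomes monic after dividing by the leading coefficient 81.

Answer: s^4 + 13*s^3/9 + s^2/9 - 37*s/81 - 10/81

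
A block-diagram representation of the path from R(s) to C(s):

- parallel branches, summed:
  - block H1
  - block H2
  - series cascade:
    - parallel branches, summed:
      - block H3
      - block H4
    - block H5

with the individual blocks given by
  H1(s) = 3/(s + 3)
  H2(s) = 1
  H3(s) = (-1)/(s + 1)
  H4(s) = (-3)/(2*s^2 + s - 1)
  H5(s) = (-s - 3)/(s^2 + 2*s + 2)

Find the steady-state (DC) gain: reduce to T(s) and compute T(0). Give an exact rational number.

First reduce the diagram to T(s).

(1) add H3, H4 (parallel) = (-2)/(2*s - 1)
(2) cascade (H3+H4), H5 = (2*s + 6)/(2*s^3 + 3*s^2 + 2*s - 2)
(3) combine H1, H2, ((H3+H4)*H5) in parallel = (2*s^4 + 15*s^3 + 22*s^2 + 22*s + 6)/(2*s^4 + 9*s^3 + 11*s^2 + 4*s - 6)
Step 3 gives the overall T(s). Then T(0) = 6/(-6) = -1.

Answer: -1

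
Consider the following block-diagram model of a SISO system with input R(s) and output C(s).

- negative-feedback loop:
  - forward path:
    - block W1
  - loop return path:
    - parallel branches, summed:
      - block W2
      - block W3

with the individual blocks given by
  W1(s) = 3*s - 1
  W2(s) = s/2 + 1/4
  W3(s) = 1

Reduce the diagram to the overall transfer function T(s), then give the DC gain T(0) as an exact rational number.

Reducing step by step:

Step 1. combine W2, W3 in parallel -> s/2 + 5/4
Step 2. apply the feedback formula to W1, (W2+W3) -> (12*s - 4)/(6*s^2 + 13*s - 1)
Evaluating the step-2 result (the overall T(s)) at s = 0 gives T(0) = -4/(-1) = 4.

Answer: 4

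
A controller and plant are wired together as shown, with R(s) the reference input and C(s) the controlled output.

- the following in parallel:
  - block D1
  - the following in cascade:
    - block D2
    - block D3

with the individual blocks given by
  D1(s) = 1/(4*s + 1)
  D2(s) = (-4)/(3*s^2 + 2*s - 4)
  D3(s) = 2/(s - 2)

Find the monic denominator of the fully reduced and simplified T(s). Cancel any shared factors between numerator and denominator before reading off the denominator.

1. combine D2, D3 in series: (-8)/(3*s^3 - 4*s^2 - 8*s + 8)
2. sum the parallel branches D1, (D2*D3): (3*s^3 - 4*s^2 - 40*s)/(12*s^4 - 13*s^3 - 36*s^2 + 24*s + 8)
The result of step 2 is T(s) in lowest terms. Its denominator has leading coefficient 12; dividing the denominator through by 12 makes it monic.

Hence the answer: s^4 - 13*s^3/12 - 3*s^2 + 2*s + 2/3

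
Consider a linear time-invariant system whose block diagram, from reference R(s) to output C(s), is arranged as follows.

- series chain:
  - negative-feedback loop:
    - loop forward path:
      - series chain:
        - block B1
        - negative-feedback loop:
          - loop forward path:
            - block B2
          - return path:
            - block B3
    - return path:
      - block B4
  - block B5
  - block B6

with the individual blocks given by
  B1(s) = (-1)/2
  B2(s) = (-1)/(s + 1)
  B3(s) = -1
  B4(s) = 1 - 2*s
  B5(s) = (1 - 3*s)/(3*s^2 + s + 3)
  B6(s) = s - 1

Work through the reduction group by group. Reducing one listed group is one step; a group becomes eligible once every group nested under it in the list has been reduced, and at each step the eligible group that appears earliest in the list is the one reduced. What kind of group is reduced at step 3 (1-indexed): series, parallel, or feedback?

Step 1 - reduce the feedback loop with forward B2 and return B3
Step 2 - combine B1, [B2/(1+B2*B3)] in series
Step 3 - collapse the loop ((B1*[B2/(1+B2*B3)]) forward, B4 return)
Step 4 - multiply [(B1*[B2/(1+B2*B3)])/(1+(B1*[B2/(1+B2*B3)])*B4)], B5, B6 (series)
The group at step 3 is a feedback group.

Answer: feedback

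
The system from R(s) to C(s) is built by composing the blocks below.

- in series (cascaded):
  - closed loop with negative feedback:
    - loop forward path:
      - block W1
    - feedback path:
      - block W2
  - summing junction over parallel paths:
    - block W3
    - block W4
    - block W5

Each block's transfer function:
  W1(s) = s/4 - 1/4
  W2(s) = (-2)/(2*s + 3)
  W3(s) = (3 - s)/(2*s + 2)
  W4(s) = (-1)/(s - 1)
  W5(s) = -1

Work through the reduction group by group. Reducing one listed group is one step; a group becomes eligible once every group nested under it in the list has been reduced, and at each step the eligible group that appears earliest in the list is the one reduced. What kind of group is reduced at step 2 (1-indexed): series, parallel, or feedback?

Step 1 - feedback reduction of W1, W2
Step 2 - add W3, W4, W5 (parallel)
Step 3 - combine [W1/(1+W1*W2)], (W3+W4+W5) in series
The group at step 2 is a parallel group.

Answer: parallel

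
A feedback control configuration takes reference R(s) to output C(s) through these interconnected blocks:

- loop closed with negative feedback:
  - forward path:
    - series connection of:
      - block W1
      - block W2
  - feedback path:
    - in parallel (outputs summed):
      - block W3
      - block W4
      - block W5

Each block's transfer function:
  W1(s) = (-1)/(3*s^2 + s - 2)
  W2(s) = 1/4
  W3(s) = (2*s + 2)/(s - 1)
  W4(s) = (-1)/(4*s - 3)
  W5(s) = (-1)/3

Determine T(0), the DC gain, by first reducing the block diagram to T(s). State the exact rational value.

Reducing step by step:

(1) multiply W1, W2 (series): (-1)/(12*s^2 + 4*s - 8)
(2) combine W3, W4, W5 in parallel: (20*s^2 + 10*s - 18)/(12*s^2 - 21*s + 9)
(3) apply the feedback formula to (W1*W2), (W3+W4+W5): (-12*s^2 + 21*s - 9)/(144*s^4 - 204*s^3 - 92*s^2 + 194*s - 54)
DC gain: substitute s = 0 into T(s) from step 3: T(0) = -9/(-54) = 1/6.

Answer: 1/6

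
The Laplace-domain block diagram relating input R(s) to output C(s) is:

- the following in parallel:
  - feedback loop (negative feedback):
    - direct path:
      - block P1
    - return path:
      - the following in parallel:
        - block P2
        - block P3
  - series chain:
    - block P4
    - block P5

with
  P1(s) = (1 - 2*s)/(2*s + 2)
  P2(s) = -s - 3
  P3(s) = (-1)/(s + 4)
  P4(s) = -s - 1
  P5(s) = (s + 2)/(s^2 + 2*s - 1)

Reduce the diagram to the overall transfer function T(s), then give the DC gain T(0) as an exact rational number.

1. parallel reduction of P2, P3 gives (-s^2 - 7*s - 13)/(s + 4)
2. reduce the feedback loop with forward P1 and return (P2+P3) gives (-2*s^2 - 7*s + 4)/(2*s^3 + 15*s^2 + 29*s - 5)
3. combine P4, P5 in series gives (-s^2 - 3*s - 2)/(s^2 + 2*s - 1)
4. combine [P1/(1+P1*(P2+P3))], (P4*P5) in parallel gives (-2*s^5 - 23*s^4 - 89*s^3 - 120*s^2 - 28*s + 6)/(2*s^5 + 19*s^4 + 57*s^3 + 38*s^2 - 39*s + 5)
Evaluating the step-4 result (the overall T(s)) at s = 0 gives T(0) = 6/5.

Therefore the answer is 6/5.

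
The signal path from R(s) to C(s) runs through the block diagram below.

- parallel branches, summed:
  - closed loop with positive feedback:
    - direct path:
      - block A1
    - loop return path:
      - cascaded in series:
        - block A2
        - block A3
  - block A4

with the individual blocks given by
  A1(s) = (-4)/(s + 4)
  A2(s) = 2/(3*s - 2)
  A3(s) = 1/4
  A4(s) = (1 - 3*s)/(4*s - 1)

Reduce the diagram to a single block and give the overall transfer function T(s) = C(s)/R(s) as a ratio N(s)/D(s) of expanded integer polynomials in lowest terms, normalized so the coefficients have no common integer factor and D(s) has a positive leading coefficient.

First reduce the diagram to T(s).

Step 1: series reduction of A2, A3 -> 1/(6*s - 4)
Step 2: reduce the feedback loop with forward A1 and return (A2*A3) -> (8 - 12*s)/(3*s^2 + 10*s - 6)
Step 3: sum the parallel branches [A1/(1-A1*(A2*A3))], A4 - this is the overall T(s), already in the required normalized form

Answer: (-9*s^3 - 75*s^2 + 72*s - 14)/(12*s^3 + 37*s^2 - 34*s + 6)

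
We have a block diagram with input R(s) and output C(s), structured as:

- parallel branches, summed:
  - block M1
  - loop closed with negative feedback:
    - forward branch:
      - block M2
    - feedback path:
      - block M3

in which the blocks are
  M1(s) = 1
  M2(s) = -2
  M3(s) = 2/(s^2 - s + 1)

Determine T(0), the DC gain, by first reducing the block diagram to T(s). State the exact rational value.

Step 1 - feedback reduction of M2, M3 = (-2*s^2 + 2*s - 2)/(s^2 - s - 3)
Step 2 - add M1, [M2/(1+M2*M3)] (parallel) = (-s^2 + s - 5)/(s^2 - s - 3)
DC gain: substitute s = 0 into T(s) from step 2: T(0) = -5/(-3) = 5/3.

Answer: 5/3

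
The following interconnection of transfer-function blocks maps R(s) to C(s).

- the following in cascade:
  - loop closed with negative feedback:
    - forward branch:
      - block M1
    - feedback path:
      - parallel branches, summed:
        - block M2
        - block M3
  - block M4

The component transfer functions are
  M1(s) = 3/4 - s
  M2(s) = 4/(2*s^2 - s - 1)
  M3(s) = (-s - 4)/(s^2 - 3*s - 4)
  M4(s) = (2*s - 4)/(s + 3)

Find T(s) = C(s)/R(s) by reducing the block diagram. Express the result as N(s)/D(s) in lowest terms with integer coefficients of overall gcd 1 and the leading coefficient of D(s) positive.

1. combine M2, M3 in parallel: (-2*s^3 - 3*s^2 - 7*s - 12)/(2*s^4 - 7*s^3 - 6*s^2 + 7*s + 4)
2. collapse the loop (M1 forward, (M2+M3) return): (-8*s^5 + 34*s^4 + 3*s^3 - 46*s^2 + 5*s + 12)/(16*s^4 - 22*s^3 - 5*s^2 + 55*s - 20)
3. series reduction of [M1/(1+M1*(M2+M3))], M4 - this is the overall T(s), already in the required normalized form

Answer: (-16*s^6 + 100*s^5 - 130*s^4 - 104*s^3 + 194*s^2 + 4*s - 48)/(16*s^5 + 26*s^4 - 71*s^3 + 40*s^2 + 145*s - 60)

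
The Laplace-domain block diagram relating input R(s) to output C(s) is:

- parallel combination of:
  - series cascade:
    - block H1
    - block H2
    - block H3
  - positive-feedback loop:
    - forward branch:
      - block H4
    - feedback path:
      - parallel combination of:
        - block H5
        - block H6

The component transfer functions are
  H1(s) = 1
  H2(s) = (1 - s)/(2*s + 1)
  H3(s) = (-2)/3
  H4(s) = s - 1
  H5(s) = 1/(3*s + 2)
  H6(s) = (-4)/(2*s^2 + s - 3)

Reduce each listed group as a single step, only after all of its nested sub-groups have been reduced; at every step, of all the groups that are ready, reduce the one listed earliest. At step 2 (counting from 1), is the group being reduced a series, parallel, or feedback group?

[1] combine H1, H2, H3 in series
[2] sum the parallel branches H5, H6
[3] feedback reduction of H4, (H5+H6)
[4] combine (H1*H2*H3), [H4/(1-H4*(H5+H6))] in parallel
Step 2 collapses a parallel group.

Hence the answer: parallel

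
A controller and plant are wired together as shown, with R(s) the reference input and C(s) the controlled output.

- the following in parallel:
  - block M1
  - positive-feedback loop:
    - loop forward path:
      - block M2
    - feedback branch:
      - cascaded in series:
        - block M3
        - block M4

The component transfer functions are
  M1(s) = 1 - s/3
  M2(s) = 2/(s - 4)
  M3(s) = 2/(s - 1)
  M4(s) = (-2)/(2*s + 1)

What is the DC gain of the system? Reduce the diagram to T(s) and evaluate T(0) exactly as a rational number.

Step 1. series reduction of M3, M4, giving (-4)/(2*s^2 - s - 1)
Step 2. apply the feedback formula to M2, (M3*M4), giving (4*s^2 - 2*s - 2)/(2*s^3 - 9*s^2 + 3*s + 12)
Step 3. add M1, [M2/(1-M2*(M3*M4))] (parallel), giving (-2*s^4 + 15*s^3 - 18*s^2 - 9*s + 30)/(6*s^3 - 27*s^2 + 9*s + 36)
Step 3 gives the overall T(s). Then T(0) = 30/36 = 5/6.

Therefore the answer is 5/6.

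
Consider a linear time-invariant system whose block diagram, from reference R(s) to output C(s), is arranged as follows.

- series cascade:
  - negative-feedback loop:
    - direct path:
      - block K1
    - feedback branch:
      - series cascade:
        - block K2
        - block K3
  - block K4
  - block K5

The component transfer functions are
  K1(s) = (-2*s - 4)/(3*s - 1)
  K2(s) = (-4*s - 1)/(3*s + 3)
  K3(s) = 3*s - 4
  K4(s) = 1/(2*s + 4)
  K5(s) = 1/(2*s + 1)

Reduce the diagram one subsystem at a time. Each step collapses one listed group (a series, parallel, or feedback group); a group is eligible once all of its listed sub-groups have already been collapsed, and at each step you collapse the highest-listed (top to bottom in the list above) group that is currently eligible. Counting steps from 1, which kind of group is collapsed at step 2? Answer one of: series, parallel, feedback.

Answer: feedback

Working:
(1) combine K2, K3 in series
(2) reduce the feedback loop with forward K1 and return (K2*K3)
(3) multiply [K1/(1+K1*(K2*K3))], K4, K5 (series)
Step 2 collapses a feedback group.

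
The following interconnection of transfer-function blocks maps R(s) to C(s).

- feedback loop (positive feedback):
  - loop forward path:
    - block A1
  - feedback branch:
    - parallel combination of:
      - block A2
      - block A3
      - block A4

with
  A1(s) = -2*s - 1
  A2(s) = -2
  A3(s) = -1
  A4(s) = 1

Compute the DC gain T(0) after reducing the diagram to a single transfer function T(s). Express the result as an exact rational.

[1] add A2, A3, A4 (parallel), giving -2
[2] close the feedback loop around A1, (A2+A3+A4), giving (2*s + 1)/(4*s + 1)
DC gain: substitute s = 0 into T(s) from step 2: T(0) = 1/1 = 1.

Hence the answer: 1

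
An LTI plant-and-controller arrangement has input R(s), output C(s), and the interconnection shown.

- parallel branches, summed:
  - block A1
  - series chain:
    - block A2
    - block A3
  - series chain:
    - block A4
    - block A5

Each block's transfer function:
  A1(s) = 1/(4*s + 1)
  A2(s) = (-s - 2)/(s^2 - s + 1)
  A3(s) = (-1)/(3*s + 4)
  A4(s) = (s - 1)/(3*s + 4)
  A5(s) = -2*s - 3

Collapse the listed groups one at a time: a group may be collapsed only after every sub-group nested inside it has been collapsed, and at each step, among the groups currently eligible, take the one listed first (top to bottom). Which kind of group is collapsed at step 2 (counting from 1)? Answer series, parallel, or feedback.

The answer is series.

Reasoning:
Step 1. reduce the series chain A2, A3
Step 2. reduce the series chain A4, A5
Step 3. sum the parallel branches A1, (A2*A3), (A4*A5)
So the answer for step 2 is series.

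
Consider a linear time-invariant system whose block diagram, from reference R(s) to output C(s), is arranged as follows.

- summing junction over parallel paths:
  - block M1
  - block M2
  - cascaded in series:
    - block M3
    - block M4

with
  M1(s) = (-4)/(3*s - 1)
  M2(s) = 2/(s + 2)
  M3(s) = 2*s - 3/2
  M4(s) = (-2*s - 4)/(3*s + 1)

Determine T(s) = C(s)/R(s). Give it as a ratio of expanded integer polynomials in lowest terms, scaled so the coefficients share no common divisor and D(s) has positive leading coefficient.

Reducing step by step:

Step 1: cascade M3, M4; result (-4*s^2 - 5*s + 6)/(3*s + 1)
Step 2: combine M1, M2, (M3*M4) in parallel: this yields T(s), and no further normalization is needed

Answer: (-12*s^4 - 35*s^3 + 7*s^2 + 12*s - 22)/(9*s^3 + 18*s^2 - s - 2)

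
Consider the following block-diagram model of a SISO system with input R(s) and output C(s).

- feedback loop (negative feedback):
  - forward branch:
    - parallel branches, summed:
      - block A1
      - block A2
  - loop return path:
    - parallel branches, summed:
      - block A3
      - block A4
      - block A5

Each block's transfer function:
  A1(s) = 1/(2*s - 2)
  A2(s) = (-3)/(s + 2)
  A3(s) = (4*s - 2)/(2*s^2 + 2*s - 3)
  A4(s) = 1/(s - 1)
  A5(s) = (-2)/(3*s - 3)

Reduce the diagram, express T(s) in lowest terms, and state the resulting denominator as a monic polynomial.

First reduce the diagram to T(s).

[1] parallel reduction of A1, A2, giving (8 - 5*s)/(2*s^2 + 2*s - 4)
[2] combine A3, A4, A5 in parallel, giving (14*s^2 - 16*s + 3)/(6*s^3 - 15*s + 9)
[3] reduce the feedback loop with forward (A1+A2) and return (A3+A4+A5), giving (-30*s^4 + 48*s^3 + 75*s^2 - 165*s + 72)/(12*s^5 + 12*s^4 - 124*s^3 + 180*s^2 - 65*s - 12)
The result of step 3 is T(s) in lowest terms. Its denominator has leading coefficient 12; dividing the denominator through by 12 makes it monic.

Answer: s^5 + s^4 - 31*s^3/3 + 15*s^2 - 65*s/12 - 1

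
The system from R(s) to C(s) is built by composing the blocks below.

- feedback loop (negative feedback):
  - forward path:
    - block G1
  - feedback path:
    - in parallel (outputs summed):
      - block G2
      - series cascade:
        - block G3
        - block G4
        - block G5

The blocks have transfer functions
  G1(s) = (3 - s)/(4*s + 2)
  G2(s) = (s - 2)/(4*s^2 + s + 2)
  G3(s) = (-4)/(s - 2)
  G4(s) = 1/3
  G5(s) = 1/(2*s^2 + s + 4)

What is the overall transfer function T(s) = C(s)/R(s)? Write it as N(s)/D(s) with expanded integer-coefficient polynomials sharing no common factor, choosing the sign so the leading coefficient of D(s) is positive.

(1) combine G3, G4, G5 in series -> (-4)/(6*s^3 - 9*s^2 + 6*s - 24)
(2) combine G2, (G3*G4*G5) in parallel -> (6*s^4 - 21*s^3 + 8*s^2 - 40*s + 40)/(24*s^5 - 30*s^4 + 27*s^3 - 108*s^2 - 12*s - 48)
(3) collapse the loop (G1 forward, (G2+(G3*G4*G5)) return), giving the overall T(s)

Answer: (-24*s^6 + 102*s^5 - 117*s^4 + 189*s^3 - 312*s^2 + 12*s - 144)/(96*s^6 - 78*s^5 + 87*s^4 - 449*s^3 - 200*s^2 - 376*s + 24)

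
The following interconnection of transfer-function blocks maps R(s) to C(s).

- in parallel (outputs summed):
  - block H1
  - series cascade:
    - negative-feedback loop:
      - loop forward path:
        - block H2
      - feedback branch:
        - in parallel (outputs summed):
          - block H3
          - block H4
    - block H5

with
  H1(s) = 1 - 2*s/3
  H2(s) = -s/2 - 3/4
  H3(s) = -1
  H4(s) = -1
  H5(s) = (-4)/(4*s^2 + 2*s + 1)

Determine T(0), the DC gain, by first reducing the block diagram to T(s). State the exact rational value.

The answer is 11/5.

Reasoning:
(1) add H3, H4 (parallel) -> -2
(2) feedback reduction of H2, (H3+H4) -> (-2*s - 3)/(4*s + 10)
(3) cascade [H2/(1+H2*(H3+H4))], H5 -> (4*s + 6)/(8*s^3 + 24*s^2 + 12*s + 5)
(4) combine H1, ([H2/(1+H2*(H3+H4))]*H5) in parallel -> (-16*s^4 - 24*s^3 + 48*s^2 + 38*s + 33)/(24*s^3 + 72*s^2 + 36*s + 15)
The step-4 result is T(s). Setting s = 0: T(0) = 33/15 = 11/5.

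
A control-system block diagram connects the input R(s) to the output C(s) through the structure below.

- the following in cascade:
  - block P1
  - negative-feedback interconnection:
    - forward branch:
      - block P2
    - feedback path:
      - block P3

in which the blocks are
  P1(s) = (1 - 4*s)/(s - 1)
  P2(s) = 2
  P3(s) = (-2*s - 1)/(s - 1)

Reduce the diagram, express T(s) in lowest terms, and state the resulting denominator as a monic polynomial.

First reduce the diagram to T(s).

(1) feedback reduction of P2, P3 -> (2 - 2*s)/(3*s + 3)
(2) combine P1, [P2/(1+P2*P3)] in series -> (8*s - 2)/(3*s + 3)
Step 2 gives the fully reduced T(s), with no common factor left to cancel. The denominator's leading coefficient is 3, so divide each of its coefficients by 3 to get the monic form.

Answer: s + 1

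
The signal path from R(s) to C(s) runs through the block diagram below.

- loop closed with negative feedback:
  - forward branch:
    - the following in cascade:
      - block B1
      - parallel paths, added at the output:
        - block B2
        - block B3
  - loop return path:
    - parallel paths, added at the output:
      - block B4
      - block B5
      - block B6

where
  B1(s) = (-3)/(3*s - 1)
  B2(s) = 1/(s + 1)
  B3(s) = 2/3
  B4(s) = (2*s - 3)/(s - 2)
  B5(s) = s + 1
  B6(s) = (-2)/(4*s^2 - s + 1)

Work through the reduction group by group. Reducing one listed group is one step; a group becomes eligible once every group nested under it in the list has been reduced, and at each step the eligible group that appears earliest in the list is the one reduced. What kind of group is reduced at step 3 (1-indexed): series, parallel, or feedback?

The answer is parallel.

Reasoning:
(1) sum the parallel branches B2, B3
(2) multiply B1, (B2+B3) (series)
(3) parallel reduction of B4, B5, B6
(4) close the feedback loop around (B1*(B2+B3)), (B4+B5+B6)
So the answer for step 3 is parallel.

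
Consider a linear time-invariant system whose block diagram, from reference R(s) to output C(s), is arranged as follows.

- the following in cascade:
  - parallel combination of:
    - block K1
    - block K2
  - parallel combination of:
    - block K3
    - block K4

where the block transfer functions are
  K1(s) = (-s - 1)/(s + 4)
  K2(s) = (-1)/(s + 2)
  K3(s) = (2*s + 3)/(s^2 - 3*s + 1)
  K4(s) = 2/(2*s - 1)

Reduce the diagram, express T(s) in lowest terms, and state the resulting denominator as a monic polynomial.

The answer is s^5 + 5*s^4/2 - 21*s^3/2 - 27*s^2/2 + 17*s - 4.

Reasoning:
1. combine K1, K2 in parallel gives (-s^2 - 4*s - 6)/(s^2 + 6*s + 8)
2. reduce the parallel group K3, K4 gives (6*s^2 - 2*s - 1)/(2*s^3 - 7*s^2 + 5*s - 1)
3. combine (K1+K2), (K3+K4) in series gives (-6*s^4 - 22*s^3 - 27*s^2 + 16*s + 6)/(2*s^5 + 5*s^4 - 21*s^3 - 27*s^2 + 34*s - 8)
That last expression is T(s), already simplified. Scaling its denominator by 1/2 (the reciprocal of the leading coefficient) yields the monic denominator.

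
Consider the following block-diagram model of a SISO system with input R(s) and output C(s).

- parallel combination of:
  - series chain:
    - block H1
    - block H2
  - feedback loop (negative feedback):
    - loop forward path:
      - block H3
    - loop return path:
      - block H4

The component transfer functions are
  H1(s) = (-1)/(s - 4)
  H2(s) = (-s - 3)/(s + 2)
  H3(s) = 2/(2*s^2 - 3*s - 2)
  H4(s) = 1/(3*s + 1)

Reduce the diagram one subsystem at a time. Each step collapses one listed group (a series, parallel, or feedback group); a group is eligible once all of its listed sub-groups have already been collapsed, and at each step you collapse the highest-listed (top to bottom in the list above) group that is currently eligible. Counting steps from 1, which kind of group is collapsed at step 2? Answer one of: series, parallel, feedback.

[1] combine H1, H2 in series
[2] collapse the loop (H3 forward, H4 return)
[3] parallel reduction of (H1*H2), [H3/(1+H3*H4)]
Step 2: feedback.

Hence the answer: feedback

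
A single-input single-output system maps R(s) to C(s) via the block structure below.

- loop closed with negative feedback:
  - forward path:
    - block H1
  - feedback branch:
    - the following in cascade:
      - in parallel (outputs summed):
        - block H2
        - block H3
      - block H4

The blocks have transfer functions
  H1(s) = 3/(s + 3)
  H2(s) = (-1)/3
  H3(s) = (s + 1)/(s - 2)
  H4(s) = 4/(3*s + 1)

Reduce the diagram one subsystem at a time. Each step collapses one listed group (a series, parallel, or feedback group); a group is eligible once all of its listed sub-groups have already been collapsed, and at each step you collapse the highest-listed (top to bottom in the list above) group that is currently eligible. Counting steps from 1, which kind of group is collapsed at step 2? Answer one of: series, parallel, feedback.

1. combine H2, H3 in parallel
2. combine (H2+H3), H4 in series
3. reduce the feedback loop with forward H1 and return ((H2+H3)*H4)
The group at step 2 is a series group.

Final answer: series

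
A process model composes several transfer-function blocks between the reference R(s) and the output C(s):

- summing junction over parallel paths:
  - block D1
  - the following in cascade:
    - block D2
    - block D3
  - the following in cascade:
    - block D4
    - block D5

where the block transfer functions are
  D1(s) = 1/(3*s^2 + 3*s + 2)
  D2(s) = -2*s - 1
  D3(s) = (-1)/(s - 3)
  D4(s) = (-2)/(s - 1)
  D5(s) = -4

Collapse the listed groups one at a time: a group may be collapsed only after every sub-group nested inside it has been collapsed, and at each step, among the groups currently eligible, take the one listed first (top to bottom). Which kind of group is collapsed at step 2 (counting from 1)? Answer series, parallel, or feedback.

1. combine D2, D3 in series
2. multiply D4, D5 (series)
3. parallel reduction of D1, (D2*D3), (D4*D5)
Step 2: series.

Hence the answer: series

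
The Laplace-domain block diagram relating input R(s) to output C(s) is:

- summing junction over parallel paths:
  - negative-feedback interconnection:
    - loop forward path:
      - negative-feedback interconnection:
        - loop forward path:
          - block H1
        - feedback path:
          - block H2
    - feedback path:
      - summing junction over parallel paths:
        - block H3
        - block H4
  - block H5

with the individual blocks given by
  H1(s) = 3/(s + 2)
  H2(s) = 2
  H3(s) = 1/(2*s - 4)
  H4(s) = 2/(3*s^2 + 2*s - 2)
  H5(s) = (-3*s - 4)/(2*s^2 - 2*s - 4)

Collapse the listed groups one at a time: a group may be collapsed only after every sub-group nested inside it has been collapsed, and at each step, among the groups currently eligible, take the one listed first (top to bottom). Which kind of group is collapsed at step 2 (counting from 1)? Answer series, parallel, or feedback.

[1] feedback reduction of H1, H2
[2] combine H3, H4 in parallel
[3] close the feedback loop around [H1/(1+H1*H2)], (H3+H4)
[4] combine [[H1/(1+H1*H2)]/(1+[H1/(1+H1*H2)]*(H3+H4))], H5 in parallel
So the answer for step 2 is parallel.

Therefore the answer is parallel.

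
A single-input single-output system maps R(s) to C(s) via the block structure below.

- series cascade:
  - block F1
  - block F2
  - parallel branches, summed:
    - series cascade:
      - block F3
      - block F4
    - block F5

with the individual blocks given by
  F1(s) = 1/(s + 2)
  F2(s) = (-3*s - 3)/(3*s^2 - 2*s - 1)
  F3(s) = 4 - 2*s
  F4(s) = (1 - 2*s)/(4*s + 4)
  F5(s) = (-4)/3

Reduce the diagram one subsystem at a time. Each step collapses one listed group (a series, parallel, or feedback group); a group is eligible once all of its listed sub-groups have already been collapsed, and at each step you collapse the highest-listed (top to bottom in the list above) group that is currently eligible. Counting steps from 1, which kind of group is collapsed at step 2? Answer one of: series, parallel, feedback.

[1] reduce the series chain F3, F4
[2] sum the parallel branches (F3*F4), F5
[3] combine F1, F2, ((F3*F4)+F5) in series
Step 2 collapses a parallel group.

Therefore the answer is parallel.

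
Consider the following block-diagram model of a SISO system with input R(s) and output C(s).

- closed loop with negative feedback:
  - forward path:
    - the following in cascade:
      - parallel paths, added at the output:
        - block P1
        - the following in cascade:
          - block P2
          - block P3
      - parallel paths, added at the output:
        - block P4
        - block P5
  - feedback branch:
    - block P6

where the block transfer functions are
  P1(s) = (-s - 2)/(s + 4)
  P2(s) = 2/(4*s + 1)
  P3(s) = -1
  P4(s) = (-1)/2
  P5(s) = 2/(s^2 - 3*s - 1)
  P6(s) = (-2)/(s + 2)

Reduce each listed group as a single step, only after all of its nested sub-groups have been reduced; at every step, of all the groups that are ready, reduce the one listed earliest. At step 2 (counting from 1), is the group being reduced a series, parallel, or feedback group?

Answer: parallel

Working:
[1] combine P2, P3 in series
[2] sum the parallel branches P1, (P2*P3)
[3] parallel reduction of P4, P5
[4] series reduction of (P1+(P2*P3)), (P4+P5)
[5] reduce the feedback loop with forward ((P1+(P2*P3))*(P4+P5)) and return P6
The group at step 2 is a parallel group.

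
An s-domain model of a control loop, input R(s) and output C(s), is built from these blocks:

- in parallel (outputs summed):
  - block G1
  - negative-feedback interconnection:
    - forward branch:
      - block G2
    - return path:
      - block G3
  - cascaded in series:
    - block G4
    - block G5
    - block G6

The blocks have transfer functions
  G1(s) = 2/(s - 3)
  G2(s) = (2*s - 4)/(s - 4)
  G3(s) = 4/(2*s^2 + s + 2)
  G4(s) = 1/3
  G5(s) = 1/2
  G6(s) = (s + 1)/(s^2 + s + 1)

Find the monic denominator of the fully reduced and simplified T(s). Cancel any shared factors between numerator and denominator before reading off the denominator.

Step 1: apply the feedback formula to G2, G3 gives (4*s^3 - 6*s^2 - 8)/(2*s^3 - 7*s^2 + 6*s - 24)
Step 2: multiply G4, G5, G6 (series) gives (s + 1)/(6*s^2 + 6*s + 6)
Step 3: reduce the parallel group G1, [G2/(1+G2*G3)], (G4*G5*G6) gives (24*s^6 - 58*s^5 - 47*s^4 - 22*s^3 - 111*s^2 - 90*s - 72)/(12*s^6 - 66*s^5 + 96*s^4 - 168*s^3 + 342*s^2 + 180*s + 432)
T(s) is the step-3 result (common factors already cancelled). Leading coefficient of the denominator: 12. Divide through by 12 for the monic polynomial.

Answer: s^6 - 11*s^5/2 + 8*s^4 - 14*s^3 + 57*s^2/2 + 15*s + 36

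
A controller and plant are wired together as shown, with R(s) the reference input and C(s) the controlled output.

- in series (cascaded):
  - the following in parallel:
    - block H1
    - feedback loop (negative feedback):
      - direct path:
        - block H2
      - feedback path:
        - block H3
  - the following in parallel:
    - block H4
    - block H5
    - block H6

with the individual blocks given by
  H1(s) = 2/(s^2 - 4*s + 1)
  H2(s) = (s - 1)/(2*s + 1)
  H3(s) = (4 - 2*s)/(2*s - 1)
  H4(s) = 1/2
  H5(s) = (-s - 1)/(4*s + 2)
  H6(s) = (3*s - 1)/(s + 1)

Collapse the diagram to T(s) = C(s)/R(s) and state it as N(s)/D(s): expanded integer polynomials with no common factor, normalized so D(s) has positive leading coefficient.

Step 1. collapse the loop (H2 forward, H3 return): (2*s^2 - 3*s + 1)/(2*s^2 + 6*s - 5)
Step 2. parallel reduction of H1, [H2/(1+H2*H3)]: (2*s^4 - 11*s^3 + 19*s^2 + 5*s - 9)/(2*s^4 - 2*s^3 - 27*s^2 + 26*s - 5)
Step 3. sum the parallel branches H4, H5, H6: (13*s^2 + 3*s - 2)/(4*s^2 + 6*s + 2)
Step 4. reduce the series chain (H1+[H2/(1+H2*H3)]), (H4+H5+H6); the result is T(s) itself (integer coefficients, no common factor, positive leading denominator coefficient)

Answer: (26*s^6 - 137*s^5 + 210*s^4 + 144*s^3 - 140*s^2 - 37*s + 18)/(8*s^6 + 4*s^5 - 116*s^4 - 62*s^3 + 82*s^2 + 22*s - 10)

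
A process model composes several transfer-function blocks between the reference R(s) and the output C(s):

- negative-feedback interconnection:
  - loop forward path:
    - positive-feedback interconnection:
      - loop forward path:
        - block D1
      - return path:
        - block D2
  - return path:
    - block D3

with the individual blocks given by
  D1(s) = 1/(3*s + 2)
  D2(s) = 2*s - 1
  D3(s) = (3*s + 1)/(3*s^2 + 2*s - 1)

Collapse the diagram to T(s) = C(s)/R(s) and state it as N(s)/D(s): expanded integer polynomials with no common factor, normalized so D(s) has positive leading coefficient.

Reducing step by step:

(1) reduce the feedback loop with forward D1 and return D2; result 1/(s + 3)
(2) apply the feedback formula to [D1/(1-D1*D2)], D3; the result is T(s) itself (integer coefficients, no common factor, positive leading denominator coefficient)

Answer: (3*s^2 + 2*s - 1)/(3*s^3 + 11*s^2 + 8*s - 2)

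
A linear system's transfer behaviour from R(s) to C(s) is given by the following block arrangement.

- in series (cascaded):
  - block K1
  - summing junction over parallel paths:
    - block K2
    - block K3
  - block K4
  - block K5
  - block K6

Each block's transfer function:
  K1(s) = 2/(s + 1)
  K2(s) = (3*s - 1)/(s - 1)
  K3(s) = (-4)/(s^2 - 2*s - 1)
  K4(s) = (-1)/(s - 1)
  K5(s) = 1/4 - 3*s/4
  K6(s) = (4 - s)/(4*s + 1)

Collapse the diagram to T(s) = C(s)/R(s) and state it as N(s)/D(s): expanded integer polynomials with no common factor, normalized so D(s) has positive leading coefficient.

First reduce the diagram to T(s).

Step 1: parallel reduction of K2, K3, giving (3*s^3 - 7*s^2 - 5*s + 5)/(s^3 - 3*s^2 + s + 1)
Step 2: series reduction of K1, (K2+K3), K4, K5, K6: this yields T(s), and no further normalization is needed

Answer: (-9*s^4 + 69*s^3 - 157*s^2 + 105*s - 20)/(8*s^5 - 30*s^4 + 24*s^3 + 8*s^2 - 8*s - 2)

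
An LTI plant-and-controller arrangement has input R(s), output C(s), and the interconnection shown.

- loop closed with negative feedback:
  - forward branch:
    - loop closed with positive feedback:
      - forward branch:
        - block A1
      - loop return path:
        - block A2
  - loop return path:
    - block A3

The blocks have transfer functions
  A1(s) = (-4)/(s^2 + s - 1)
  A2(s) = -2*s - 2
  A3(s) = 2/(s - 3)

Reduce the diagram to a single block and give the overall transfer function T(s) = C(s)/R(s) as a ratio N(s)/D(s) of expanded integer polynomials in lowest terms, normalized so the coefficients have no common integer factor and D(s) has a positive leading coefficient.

Step 1 - collapse the loop (A1 forward, A2 return): (-4)/(s^2 - 7*s - 9)
Step 2 - collapse the loop ([A1/(1-A1*A2)] forward, A3 return) - this is the overall T(s), already in the required normalized form

Answer: (12 - 4*s)/(s^3 - 10*s^2 + 12*s + 19)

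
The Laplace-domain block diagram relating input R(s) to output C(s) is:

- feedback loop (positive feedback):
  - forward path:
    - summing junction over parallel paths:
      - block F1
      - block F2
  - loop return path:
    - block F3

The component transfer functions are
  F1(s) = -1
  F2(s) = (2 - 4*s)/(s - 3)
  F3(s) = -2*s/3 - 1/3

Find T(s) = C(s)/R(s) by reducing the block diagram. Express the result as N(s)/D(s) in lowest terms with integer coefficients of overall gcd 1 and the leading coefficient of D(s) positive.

Step 1 - parallel reduction of F1, F2 gives (5 - 5*s)/(s - 3)
Step 2 - feedback reduction of (F1+F2), F3: this yields T(s), and no further normalization is needed

Final answer: (15*s - 15)/(10*s^2 - 8*s + 4)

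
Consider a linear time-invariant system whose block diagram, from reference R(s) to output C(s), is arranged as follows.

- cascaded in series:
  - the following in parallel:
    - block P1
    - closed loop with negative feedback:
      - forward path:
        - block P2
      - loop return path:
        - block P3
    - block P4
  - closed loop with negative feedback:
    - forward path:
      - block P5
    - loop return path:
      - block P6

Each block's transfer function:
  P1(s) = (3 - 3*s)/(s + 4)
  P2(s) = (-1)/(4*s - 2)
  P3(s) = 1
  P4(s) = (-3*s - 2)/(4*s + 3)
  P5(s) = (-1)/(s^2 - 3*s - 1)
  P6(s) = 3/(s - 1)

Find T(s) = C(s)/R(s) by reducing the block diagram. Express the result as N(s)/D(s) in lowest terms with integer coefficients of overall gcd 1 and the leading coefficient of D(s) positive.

The answer is (60*s^4 - 57*s^3 - 21*s^2 + 33*s - 15)/(16*s^6 - 233*s^4 + 96*s^3 - 2*s^2 - 54*s + 72).

Reasoning:
1. collapse the loop (P2 forward, P3 return) gives (-1)/(4*s - 3)
2. parallel reduction of P1, [P2/(1+P2*P3)], P4 gives (-60*s^3 - 3*s^2 + 18*s - 15)/(16*s^3 + 64*s^2 - 9*s - 36)
3. close the feedback loop around P5, P6 gives (1 - s)/(s^3 - 4*s^2 + 2*s - 2)
4. combine (P1+[P2/(1+P2*P3)]+P4), [P5/(1+P5*P6)] in series; the result is T(s) itself (integer coefficients, no common factor, positive leading denominator coefficient)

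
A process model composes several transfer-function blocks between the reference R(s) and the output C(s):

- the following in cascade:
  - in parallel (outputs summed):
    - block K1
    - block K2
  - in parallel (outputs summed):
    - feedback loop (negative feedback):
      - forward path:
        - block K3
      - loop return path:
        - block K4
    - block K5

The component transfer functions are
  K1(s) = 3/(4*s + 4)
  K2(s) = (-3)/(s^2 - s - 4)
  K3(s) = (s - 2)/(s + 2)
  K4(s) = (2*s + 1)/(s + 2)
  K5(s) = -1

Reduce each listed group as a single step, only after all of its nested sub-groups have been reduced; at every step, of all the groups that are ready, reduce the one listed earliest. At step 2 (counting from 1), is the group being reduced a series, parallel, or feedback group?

Reducing step by step:

[1] reduce the parallel group K1, K2
[2] feedback reduction of K3, K4
[3] sum the parallel branches [K3/(1+K3*K4)], K5
[4] combine (K1+K2), ([K3/(1+K3*K4)]+K5) in series
So the answer for step 2 is feedback.

Answer: feedback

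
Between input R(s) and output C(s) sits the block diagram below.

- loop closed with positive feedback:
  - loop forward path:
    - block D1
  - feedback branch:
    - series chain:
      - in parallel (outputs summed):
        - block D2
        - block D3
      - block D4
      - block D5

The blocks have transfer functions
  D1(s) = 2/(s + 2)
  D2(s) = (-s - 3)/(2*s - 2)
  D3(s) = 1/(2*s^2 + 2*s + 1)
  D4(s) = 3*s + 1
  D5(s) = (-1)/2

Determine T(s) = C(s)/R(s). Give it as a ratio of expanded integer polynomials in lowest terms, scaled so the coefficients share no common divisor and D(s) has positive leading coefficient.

Step 1 - add D2, D3 (parallel) -> (-2*s^3 - 8*s^2 - 5*s - 5)/(4*s^3 - 2*s - 2)
Step 2 - series reduction of (D2+D3), D4, D5 -> (6*s^4 + 26*s^3 + 23*s^2 + 20*s + 5)/(8*s^3 - 4*s - 4)
Step 3 - feedback reduction of D1, ((D2+D3)*D4*D5), giving the overall T(s)

Answer: (-8*s^3 + 4*s + 4)/(2*s^4 + 18*s^3 + 25*s^2 + 26*s + 9)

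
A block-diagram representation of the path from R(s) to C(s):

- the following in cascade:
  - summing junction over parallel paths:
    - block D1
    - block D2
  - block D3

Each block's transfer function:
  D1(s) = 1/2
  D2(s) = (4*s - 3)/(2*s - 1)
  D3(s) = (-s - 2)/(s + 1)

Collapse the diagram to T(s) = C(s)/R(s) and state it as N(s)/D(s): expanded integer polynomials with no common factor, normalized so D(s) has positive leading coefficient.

Reducing step by step:

[1] add D1, D2 (parallel): (10*s - 7)/(4*s - 2)
[2] reduce the series chain (D1+D2), D3, which is the overall transfer function T(s) = C(s)/R(s) in lowest terms

Answer: (-10*s^2 - 13*s + 14)/(4*s^2 + 2*s - 2)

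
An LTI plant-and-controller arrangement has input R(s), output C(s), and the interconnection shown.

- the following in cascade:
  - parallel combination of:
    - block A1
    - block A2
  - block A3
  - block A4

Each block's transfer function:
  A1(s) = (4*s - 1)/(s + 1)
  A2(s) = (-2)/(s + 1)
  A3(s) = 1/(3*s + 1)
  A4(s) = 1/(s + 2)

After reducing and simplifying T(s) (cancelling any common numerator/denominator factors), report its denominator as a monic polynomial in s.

The answer is s^3 + 10*s^2/3 + 3*s + 2/3.

Reasoning:
Step 1. combine A1, A2 in parallel, giving (4*s - 3)/(s + 1)
Step 2. series reduction of (A1+A2), A3, A4, giving (4*s - 3)/(3*s^3 + 10*s^2 + 9*s + 2)
That last expression is T(s), already simplified. Scaling its denominator by 1/3 (the reciprocal of the leading coefficient) yields the monic denominator.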